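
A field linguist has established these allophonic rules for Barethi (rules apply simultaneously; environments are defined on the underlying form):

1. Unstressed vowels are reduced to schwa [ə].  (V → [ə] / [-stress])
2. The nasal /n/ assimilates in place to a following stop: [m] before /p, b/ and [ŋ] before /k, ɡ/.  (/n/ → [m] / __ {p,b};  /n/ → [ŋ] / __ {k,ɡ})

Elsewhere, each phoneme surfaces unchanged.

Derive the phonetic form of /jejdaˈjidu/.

/e/ meets the environment for rule 1 (in an unstressed syllable) → [ə].
/a/ meets the environment for rule 1 (in an unstressed syllable) → [ə].
/i/ (between /j/ and /d/) fails the environment for rule 1, so it stays [i].
/u/ (word-final): in an unstressed syllable, so rule 1 applies → [ə].

[jəjdəˈjidə]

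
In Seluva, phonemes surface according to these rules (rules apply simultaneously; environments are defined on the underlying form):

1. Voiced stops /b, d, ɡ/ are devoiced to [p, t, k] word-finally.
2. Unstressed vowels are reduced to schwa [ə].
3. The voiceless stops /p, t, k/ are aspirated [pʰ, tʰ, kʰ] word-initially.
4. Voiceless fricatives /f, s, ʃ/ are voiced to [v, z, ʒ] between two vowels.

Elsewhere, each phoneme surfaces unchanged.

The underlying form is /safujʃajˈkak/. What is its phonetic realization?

/s/ (word-initial): rule 4 targets it, but not between two vowels → unchanged [s].
Rule 2 applies to /a/ (between /s/ and /f/: in an unstressed syllable) → [ə].
/f/ — between /a/ and /u/, between two vowels — surfaces as [v] (rule 4).
Rule 2 applies to /u/ (between /f/ and /j/: in an unstressed syllable) → [ə].
/ʃ/ (between /j/ and /a/) is in the target of rule 4 but the environment (between two vowels) is not met → [ʃ].
/a/ meets the environment for rule 2 (in an unstressed syllable) → [ə].
/k/ — between /j/ and /a/; rule 3 does not apply here → [k].
/a/ (between /k/ and /k/) is in the target of rule 2 but the environment (in an unstressed syllable) is not met → [a].
/k/ — word-final; rule 3 does not apply here → [k].

[səvəjʃəjˈkak]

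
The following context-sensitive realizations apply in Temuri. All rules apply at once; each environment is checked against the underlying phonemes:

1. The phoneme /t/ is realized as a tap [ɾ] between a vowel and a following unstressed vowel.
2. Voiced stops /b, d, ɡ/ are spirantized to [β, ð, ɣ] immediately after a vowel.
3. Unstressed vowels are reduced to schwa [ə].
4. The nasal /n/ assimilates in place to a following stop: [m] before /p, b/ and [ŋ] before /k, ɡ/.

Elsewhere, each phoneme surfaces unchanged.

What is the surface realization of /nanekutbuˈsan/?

/n/ — word-initial; rule 4 does not apply here → [n].
/a/ — between /n/ and /n/, in an unstressed syllable — surfaces as [ə] (rule 3).
/n/ (between /a/ and /e/) is in the target of rule 4 but the environment (before a labial or velar stop) is not met → [n].
/e/ (between /n/ and /k/) occurs in an unstressed syllable → [ə] by rule 3.
/k/ — not in any rule's target class → [k].
/u/ (between /k/ and /t/) occurs in an unstressed syllable → [ə] by rule 3.
/t/ (between /u/ and /b/) is in the target of rule 1 but the environment (between a vowel and a following unstressed vowel) is not met → [t].
/b/ (between /t/ and /u/): rule 2 targets it, but not immediately after a vowel → unchanged [b].
/u/ meets the environment for rule 3 (in an unstressed syllable) → [ə].
/s/ — not in any rule's target class → [s].
/a/ (between /s/ and /n/) is in the target of rule 3 but the environment (in an unstressed syllable) is not met → [a].
/n/ (word-final): rule 4 targets it, but not before a labial or velar stop → unchanged [n].

[nənəkətbəˈsan]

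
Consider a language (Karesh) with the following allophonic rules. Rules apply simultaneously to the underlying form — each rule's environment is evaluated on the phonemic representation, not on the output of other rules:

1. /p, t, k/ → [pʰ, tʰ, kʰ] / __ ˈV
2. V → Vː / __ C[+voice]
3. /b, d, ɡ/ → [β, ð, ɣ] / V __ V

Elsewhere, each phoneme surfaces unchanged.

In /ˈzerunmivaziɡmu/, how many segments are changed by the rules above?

5

Segments that undergo a rule: /e/ → [eː] (rule 2); /u/ → [uː] (rule 2); /i/ → [iː] (rule 2); /a/ → [aː] (rule 2); /i/ → [iː] (rule 2).
All other segments surface unchanged.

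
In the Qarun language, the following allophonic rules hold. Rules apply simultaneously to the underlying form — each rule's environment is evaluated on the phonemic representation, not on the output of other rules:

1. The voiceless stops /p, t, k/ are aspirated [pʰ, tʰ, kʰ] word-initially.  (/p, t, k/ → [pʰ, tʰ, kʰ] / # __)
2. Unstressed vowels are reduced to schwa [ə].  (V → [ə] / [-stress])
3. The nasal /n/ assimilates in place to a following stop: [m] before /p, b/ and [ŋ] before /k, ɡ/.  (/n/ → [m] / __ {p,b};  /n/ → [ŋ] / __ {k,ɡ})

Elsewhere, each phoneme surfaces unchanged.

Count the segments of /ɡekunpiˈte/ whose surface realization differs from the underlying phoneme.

Segments that undergo a rule: /e/ → [ə] (rule 2); /u/ → [ə] (rule 2); /n/ → [m] (rule 3); /i/ → [ə] (rule 2).
All other segments surface unchanged.

4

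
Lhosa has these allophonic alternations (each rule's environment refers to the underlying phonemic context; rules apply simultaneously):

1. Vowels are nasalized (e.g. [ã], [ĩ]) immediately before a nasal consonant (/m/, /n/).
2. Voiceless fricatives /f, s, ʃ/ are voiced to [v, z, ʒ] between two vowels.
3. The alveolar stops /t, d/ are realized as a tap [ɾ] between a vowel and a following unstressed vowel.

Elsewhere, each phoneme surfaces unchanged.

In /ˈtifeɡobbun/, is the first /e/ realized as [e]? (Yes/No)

Yes

/e/ (between /f/ and /ɡ/): rule 1 targets it, but not before a nasal consonant → unchanged [e].
The actual realization is [e], which matches [e].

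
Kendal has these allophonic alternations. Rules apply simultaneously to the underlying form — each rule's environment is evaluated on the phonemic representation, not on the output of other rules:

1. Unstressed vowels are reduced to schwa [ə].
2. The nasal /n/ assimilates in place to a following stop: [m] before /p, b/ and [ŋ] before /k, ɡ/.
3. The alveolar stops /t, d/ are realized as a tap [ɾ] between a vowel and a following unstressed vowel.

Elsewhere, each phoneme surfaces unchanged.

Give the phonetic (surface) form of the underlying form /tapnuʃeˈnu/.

/t/ (word-initial): rule 3 targets it, but not between a vowel and a following unstressed vowel → unchanged [t].
/a/ — between /t/ and /p/, in an unstressed syllable — surfaces as [ə] (rule 1).
/p/ (between /a/ and /n/): no rule targets it → [p].
/n/ (between /p/ and /u/) is in the target of rule 2 but the environment (before a labial or velar stop) is not met → [n].
/u/ (between /n/ and /ʃ/): in an unstressed syllable, so rule 1 applies → [ə].
/ʃ/ (between /u/ and /e/) is unaffected → [ʃ].
Rule 1 applies to /e/ (between /ʃ/ and /n/: in an unstressed syllable) → [ə].
/n/ — between /e/ and /u/; rule 2 does not apply here → [n].
/u/ — word-final; rule 1 does not apply here → [u].

[təpnəʃəˈnu]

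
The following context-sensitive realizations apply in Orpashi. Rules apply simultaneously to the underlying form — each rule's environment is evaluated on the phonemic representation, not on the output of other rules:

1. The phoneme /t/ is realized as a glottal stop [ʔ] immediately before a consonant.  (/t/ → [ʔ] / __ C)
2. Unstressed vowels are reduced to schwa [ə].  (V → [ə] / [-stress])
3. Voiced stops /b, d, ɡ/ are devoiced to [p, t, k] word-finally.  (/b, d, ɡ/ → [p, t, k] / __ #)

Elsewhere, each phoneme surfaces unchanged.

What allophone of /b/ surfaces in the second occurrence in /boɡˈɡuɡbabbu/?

/b/ (between /ɡ/ and /a/) fails the environment for rule 3, so it stays [b].

[b]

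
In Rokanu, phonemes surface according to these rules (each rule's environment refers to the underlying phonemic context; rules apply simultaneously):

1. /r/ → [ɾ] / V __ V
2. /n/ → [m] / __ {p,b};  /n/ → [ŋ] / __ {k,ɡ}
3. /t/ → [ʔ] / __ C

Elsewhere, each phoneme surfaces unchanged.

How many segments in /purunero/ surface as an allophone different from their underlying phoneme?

2

Segments that undergo a rule: /r/ → [ɾ] (rule 1); /r/ → [ɾ] (rule 1).
All other segments surface unchanged.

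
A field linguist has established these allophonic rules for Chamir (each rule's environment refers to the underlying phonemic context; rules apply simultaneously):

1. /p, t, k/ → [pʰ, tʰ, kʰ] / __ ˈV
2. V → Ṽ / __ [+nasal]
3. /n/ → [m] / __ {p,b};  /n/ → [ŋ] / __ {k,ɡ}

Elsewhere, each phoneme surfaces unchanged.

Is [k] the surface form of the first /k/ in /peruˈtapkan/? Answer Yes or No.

/k/ — between /p/ and /a/; rule 1 does not apply here → [k].
The actual realization is [k], which matches [k].

Yes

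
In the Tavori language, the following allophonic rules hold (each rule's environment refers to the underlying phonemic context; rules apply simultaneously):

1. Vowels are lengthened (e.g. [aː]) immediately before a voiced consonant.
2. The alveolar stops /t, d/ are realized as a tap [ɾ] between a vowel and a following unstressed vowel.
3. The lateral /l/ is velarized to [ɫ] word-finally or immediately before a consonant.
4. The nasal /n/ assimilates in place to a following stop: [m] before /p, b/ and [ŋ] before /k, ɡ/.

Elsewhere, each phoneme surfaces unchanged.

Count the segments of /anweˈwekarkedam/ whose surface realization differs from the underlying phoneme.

Segments that undergo a rule: /a/ → [aː] (rule 1); /e/ → [eː] (rule 1); /a/ → [aː] (rule 1); /e/ → [eː] (rule 1); /d/ → [ɾ] (rule 2); /a/ → [aː] (rule 1).
All other segments surface unchanged.

6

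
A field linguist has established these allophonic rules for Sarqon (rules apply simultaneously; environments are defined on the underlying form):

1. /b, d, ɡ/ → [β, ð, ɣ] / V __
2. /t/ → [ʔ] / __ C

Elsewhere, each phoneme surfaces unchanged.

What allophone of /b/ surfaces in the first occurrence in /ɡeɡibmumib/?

[β]

Rule 1 applies to /b/ (between /i/ and /m/: immediately after a vowel) → [β].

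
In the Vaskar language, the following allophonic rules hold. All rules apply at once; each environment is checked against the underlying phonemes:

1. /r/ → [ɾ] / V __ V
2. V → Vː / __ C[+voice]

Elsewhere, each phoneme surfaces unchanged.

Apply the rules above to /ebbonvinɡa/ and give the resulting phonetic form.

/e/ (word-initial) occurs before a voiced consonant → [eː] by rule 2.
/b/ (between /e/ and /b/) is unaffected → [b].
/b/ — not in any rule's target class → [b].
/o/ (between /b/ and /n/) occurs before a voiced consonant → [oː] by rule 2.
/n/ (between /o/ and /v/) is unaffected → [n].
/v/ (between /n/ and /i/) is unaffected → [v].
Rule 2 applies to /i/ (between /v/ and /n/: before a voiced consonant) → [iː].
/n/ — not in any rule's target class → [n].
/ɡ/ — not in any rule's target class → [ɡ].
/a/ (word-final) fails the environment for rule 2, so it stays [a].

[eːbboːnviːnɡa]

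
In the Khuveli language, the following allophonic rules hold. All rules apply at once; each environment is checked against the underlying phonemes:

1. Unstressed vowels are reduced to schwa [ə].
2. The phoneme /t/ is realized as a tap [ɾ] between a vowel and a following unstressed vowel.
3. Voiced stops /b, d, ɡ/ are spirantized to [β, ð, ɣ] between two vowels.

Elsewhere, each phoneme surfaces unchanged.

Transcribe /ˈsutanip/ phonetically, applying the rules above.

/s/ stays [s].
/u/ — between /s/ and /t/; rule 1 does not apply here → [u].
/t/ (between /u/ and /a/): between a vowel and a following unstressed vowel, so rule 2 applies → [ɾ].
Rule 1 applies to /a/ (between /t/ and /n/: in an unstressed syllable) → [ə].
/n/ (between /a/ and /i/) is unaffected → [n].
/i/ (between /n/ and /p/) occurs in an unstressed syllable → [ə] by rule 1.
/p/ (word-final): no rule targets it → [p].

[ˈsuɾənəp]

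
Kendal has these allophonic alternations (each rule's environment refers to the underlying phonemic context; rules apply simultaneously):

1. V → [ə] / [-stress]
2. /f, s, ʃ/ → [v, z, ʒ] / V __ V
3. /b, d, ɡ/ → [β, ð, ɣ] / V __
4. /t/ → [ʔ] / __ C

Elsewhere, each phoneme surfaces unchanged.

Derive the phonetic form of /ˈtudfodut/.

[ˈtuðfəðət]

/t/ (word-initial) fails the environment for rule 4, so it stays [t].
/u/ (between /t/ and /d/): rule 1 targets it, but not in an unstressed syllable → unchanged [u].
/d/ (between /u/ and /f/) occurs immediately after a vowel → [ð] by rule 3.
/f/ — between /d/ and /o/; rule 2 does not apply here → [f].
/o/ — between /f/ and /d/, in an unstressed syllable — surfaces as [ə] (rule 1).
/d/ meets the environment for rule 3 (immediately after a vowel) → [ð].
/u/ meets the environment for rule 1 (in an unstressed syllable) → [ə].
/t/ — word-final; rule 4 does not apply here → [t].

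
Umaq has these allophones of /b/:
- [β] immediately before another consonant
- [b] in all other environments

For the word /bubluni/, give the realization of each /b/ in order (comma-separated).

[b], [β]

Occurrence 1 (position 1): no conditioning environment matches → elsewhere allophone [b].
Occurrence 2 (position 3): immediately before another consonant → [β].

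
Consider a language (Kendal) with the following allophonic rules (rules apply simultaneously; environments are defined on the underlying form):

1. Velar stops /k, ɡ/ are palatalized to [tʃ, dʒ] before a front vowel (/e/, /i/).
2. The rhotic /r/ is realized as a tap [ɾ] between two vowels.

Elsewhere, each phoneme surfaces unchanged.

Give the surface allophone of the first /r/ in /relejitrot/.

/r/ — word-initial; rule 2 does not apply here → [r].

[r]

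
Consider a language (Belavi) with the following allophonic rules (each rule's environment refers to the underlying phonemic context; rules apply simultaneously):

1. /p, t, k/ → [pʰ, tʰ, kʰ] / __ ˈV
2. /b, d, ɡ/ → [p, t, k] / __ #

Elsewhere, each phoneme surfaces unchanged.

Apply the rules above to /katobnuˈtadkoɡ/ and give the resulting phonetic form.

[katobnuˈtʰadkok]

/k/ — word-initial; rule 1 does not apply here → [k].
/t/ (between /a/ and /o/): rule 1 targets it, but not immediately before a stressed vowel → unchanged [t].
/b/ (between /o/ and /n/) fails the environment for rule 2, so it stays [b].
/t/ (between /u/ and /a/): immediately before a stressed vowel, so rule 1 applies → [tʰ].
/d/ — between /a/ and /k/; rule 2 does not apply here → [d].
/k/ — between /d/ and /o/; rule 1 does not apply here → [k].
Rule 2 applies to /ɡ/ (word-final: word-finally) → [k].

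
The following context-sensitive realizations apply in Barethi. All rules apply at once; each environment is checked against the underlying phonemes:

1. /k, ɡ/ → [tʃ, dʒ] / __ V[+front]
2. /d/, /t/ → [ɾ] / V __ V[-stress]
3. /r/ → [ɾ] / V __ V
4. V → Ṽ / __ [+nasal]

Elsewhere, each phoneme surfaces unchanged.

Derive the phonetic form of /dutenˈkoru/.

[duɾẽnˈkoɾu]

/d/ — word-initial; rule 2 does not apply here → [d].
/u/ (between /d/ and /t/) is in the target of rule 4 but the environment (before a nasal consonant) is not met → [u].
/t/ (between /u/ and /e/): between a vowel and a following unstressed vowel, so rule 2 applies → [ɾ].
Rule 4 applies to /e/ (between /t/ and /n/: before a nasal consonant) → [ẽ].
/n/ (between /e/ and /k/) is unaffected → [n].
/k/ (between /n/ and /o/) fails the environment for rule 1, so it stays [k].
/o/ (between /k/ and /r/) fails the environment for rule 4, so it stays [o].
/r/ (between /o/ and /u/) occurs between two vowels → [ɾ] by rule 3.
/u/ (word-final) fails the environment for rule 4, so it stays [u].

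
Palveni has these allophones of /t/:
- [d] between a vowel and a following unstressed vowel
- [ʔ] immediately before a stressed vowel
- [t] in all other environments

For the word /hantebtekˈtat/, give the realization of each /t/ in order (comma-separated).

[t], [t], [ʔ], [t]

Occurrence 1 (position 4): no conditioning environment matches → elsewhere allophone [t].
Occurrence 2 (position 7): no conditioning environment matches → elsewhere allophone [t].
Occurrence 3 (position 10): immediately before a stressed vowel → [ʔ].
Occurrence 4 (position 12): no conditioning environment matches → elsewhere allophone [t].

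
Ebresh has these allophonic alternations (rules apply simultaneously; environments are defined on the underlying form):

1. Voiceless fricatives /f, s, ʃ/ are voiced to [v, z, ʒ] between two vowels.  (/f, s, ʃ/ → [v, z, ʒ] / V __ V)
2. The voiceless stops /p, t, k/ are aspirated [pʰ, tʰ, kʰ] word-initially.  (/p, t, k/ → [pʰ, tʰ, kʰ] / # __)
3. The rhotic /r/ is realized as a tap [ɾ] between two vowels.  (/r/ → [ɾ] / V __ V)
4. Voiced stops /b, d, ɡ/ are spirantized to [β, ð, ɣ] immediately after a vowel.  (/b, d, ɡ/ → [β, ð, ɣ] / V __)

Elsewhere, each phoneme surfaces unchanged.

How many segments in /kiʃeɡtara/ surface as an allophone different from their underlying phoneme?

Segments that undergo a rule: /k/ → [kʰ] (rule 2); /ʃ/ → [ʒ] (rule 1); /ɡ/ → [ɣ] (rule 4); /r/ → [ɾ] (rule 3).
All other segments surface unchanged.

4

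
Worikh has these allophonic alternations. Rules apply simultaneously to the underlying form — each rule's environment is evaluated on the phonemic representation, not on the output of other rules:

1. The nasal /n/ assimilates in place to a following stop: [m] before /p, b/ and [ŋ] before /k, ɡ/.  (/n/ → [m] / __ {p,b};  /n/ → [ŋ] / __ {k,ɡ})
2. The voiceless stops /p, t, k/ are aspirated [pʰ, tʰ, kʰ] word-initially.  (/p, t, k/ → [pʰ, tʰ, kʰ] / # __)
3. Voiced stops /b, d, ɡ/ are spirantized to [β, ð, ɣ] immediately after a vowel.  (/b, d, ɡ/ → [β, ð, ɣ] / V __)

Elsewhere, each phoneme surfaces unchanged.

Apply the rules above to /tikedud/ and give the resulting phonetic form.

[tʰikeðuð]

/t/ (word-initial) occurs word-initially → [tʰ] by rule 2.
/i/ stays [i].
/k/ (between /i/ and /e/): rule 2 targets it, but not word-initially → unchanged [k].
/e/ stays [e].
/d/ meets the environment for rule 3 (immediately after a vowel) → [ð].
/u/ — not in any rule's target class → [u].
/d/ — word-final, immediately after a vowel — surfaces as [ð] (rule 3).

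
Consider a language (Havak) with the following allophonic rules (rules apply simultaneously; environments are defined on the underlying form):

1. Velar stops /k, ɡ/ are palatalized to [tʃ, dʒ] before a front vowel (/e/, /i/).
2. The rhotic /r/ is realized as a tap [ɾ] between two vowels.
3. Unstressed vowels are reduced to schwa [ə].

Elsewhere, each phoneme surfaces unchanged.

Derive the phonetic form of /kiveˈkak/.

[tʃəvəˈkak]

/k/ (word-initial) occurs before a front vowel → [tʃ] by rule 1.
/i/ — between /k/ and /v/, in an unstressed syllable — surfaces as [ə] (rule 3).
/v/ — not in any rule's target class → [v].
/e/ (between /v/ and /k/): in an unstressed syllable, so rule 3 applies → [ə].
/k/ (between /e/ and /a/): rule 1 targets it, but not before a front vowel → unchanged [k].
/a/ (between /k/ and /k/) is in the target of rule 3 but the environment (in an unstressed syllable) is not met → [a].
/k/ (word-final) is in the target of rule 1 but the environment (before a front vowel) is not met → [k].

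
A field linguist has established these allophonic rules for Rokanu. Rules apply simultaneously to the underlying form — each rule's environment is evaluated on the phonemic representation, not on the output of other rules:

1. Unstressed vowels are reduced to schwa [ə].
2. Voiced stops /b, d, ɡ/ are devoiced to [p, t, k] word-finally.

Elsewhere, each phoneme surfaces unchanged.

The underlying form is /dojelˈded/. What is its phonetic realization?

/d/ (word-initial): rule 2 targets it, but not word-finally → unchanged [d].
/o/ (between /d/ and /j/): in an unstressed syllable, so rule 1 applies → [ə].
/j/ stays [j].
Rule 1 applies to /e/ (between /j/ and /l/: in an unstressed syllable) → [ə].
/l/ stays [l].
/d/ (between /l/ and /e/): rule 2 targets it, but not word-finally → unchanged [d].
/e/ (between /d/ and /d/) fails the environment for rule 1, so it stays [e].
Rule 2 applies to /d/ (word-final: word-finally) → [t].

[dəjəlˈdet]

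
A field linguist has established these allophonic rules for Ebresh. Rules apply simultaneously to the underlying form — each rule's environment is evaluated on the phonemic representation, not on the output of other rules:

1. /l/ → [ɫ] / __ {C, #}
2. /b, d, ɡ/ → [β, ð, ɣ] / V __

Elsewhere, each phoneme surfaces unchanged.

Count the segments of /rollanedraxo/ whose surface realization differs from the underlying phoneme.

Segments that undergo a rule: /l/ → [ɫ] (rule 1); /d/ → [ð] (rule 2).
All other segments surface unchanged.

2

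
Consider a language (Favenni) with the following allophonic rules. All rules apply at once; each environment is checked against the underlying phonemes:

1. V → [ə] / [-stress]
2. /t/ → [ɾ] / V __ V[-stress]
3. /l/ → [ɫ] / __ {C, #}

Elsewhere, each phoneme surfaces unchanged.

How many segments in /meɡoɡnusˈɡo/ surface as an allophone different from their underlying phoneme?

Segments that undergo a rule: /e/ → [ə] (rule 1); /o/ → [ə] (rule 1); /u/ → [ə] (rule 1).
All other segments surface unchanged.

3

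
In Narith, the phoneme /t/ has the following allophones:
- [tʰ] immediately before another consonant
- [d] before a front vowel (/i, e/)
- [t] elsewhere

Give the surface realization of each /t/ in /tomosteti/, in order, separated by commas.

[t], [d], [d]

Occurrence 1 (position 1): no conditioning environment matches → elsewhere allophone [t].
Occurrence 2 (position 6): before a front vowel (/i, e/) → [d].
Occurrence 3 (position 8): before a front vowel (/i, e/) → [d].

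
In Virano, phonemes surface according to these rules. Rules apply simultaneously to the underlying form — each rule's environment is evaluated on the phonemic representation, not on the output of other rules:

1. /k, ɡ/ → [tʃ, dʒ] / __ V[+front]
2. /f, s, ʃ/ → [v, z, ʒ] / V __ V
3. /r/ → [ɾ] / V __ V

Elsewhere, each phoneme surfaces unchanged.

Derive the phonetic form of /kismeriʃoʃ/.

/k/ — word-initial, before a front vowel — surfaces as [tʃ] (rule 1).
/i/ — not in any rule's target class → [i].
/s/ (between /i/ and /m/) is in the target of rule 2 but the environment (between two vowels) is not met → [s].
/m/ — not in any rule's target class → [m].
/e/ — not in any rule's target class → [e].
/r/ meets the environment for rule 3 (between two vowels) → [ɾ].
/i/ (between /r/ and /ʃ/) is unaffected → [i].
/ʃ/ — between /i/ and /o/, between two vowels — surfaces as [ʒ] (rule 2).
/o/ (between /ʃ/ and /ʃ/): no rule targets it → [o].
/ʃ/ (word-final): rule 2 targets it, but not between two vowels → unchanged [ʃ].

[tʃismeɾiʒoʃ]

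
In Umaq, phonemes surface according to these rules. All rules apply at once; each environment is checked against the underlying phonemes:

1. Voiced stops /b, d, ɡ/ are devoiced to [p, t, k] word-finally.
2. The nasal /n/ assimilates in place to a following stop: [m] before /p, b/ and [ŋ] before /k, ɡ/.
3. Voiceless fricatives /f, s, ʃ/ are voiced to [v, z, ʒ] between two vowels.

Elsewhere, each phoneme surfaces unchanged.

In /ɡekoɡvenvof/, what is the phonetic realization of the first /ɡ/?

/ɡ/ — word-initial; rule 1 does not apply here → [ɡ].

[ɡ]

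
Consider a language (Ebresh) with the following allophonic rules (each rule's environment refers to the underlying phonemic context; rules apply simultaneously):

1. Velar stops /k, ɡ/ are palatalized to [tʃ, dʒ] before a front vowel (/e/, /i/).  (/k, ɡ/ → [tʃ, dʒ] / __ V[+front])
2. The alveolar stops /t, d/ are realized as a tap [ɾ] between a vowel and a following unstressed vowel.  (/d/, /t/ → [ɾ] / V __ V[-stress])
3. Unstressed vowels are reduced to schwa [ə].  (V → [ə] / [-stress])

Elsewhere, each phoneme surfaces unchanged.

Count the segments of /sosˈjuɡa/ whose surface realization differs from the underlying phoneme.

Segments that undergo a rule: /o/ → [ə] (rule 3); /a/ → [ə] (rule 3).
All other segments surface unchanged.

2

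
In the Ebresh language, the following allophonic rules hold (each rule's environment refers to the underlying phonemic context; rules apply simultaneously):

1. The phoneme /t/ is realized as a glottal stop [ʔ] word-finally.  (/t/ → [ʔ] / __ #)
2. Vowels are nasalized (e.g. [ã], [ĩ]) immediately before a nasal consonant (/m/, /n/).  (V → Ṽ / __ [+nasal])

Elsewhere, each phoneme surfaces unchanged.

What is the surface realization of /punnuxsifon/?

[pũnnuxsifõn]

/p/ — not in any rule's target class → [p].
/u/ (between /p/ and /n/) occurs before a nasal consonant → [ũ] by rule 2.
/n/ — not in any rule's target class → [n].
/n/ (between /n/ and /u/) is unaffected → [n].
/u/ (between /n/ and /x/) is in the target of rule 2 but the environment (before a nasal consonant) is not met → [u].
/x/ (between /u/ and /s/): no rule targets it → [x].
/s/ stays [s].
/i/ (between /s/ and /f/): rule 2 targets it, but not before a nasal consonant → unchanged [i].
/f/ — not in any rule's target class → [f].
/o/ (between /f/ and /n/) occurs before a nasal consonant → [õ] by rule 2.
/n/ — not in any rule's target class → [n].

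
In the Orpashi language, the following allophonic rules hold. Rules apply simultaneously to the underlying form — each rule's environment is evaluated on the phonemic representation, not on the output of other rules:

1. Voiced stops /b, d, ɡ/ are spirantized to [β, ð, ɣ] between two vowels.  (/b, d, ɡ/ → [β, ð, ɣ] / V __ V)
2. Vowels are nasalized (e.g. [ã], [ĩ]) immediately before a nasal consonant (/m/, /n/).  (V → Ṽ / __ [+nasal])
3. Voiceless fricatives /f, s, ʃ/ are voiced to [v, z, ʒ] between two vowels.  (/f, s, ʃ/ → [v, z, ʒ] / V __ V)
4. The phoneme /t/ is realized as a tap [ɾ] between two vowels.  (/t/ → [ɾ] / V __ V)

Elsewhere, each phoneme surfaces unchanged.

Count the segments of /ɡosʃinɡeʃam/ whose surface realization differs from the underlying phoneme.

3

Segments that undergo a rule: /i/ → [ĩ] (rule 2); /ʃ/ → [ʒ] (rule 3); /a/ → [ã] (rule 2).
All other segments surface unchanged.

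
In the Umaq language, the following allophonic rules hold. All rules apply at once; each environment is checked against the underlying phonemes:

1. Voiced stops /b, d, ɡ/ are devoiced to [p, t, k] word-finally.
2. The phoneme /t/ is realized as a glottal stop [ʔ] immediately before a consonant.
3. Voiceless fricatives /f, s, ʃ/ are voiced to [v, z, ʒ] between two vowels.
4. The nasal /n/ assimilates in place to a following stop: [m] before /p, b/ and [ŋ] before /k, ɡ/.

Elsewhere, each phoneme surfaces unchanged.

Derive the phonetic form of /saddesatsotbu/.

/s/ — word-initial; rule 3 does not apply here → [s].
/a/ stays [a].
/d/ (between /a/ and /d/) fails the environment for rule 1, so it stays [d].
/d/ (between /d/ and /e/) is in the target of rule 1 but the environment (word-finally) is not met → [d].
/e/ (between /d/ and /s/) is unaffected → [e].
/s/ — between /e/ and /a/, between two vowels — surfaces as [z] (rule 3).
/a/ — not in any rule's target class → [a].
/t/ (between /a/ and /s/) occurs immediately before a consonant → [ʔ] by rule 2.
/s/ — between /t/ and /o/; rule 3 does not apply here → [s].
/o/ stays [o].
/t/ meets the environment for rule 2 (immediately before a consonant) → [ʔ].
/b/ (between /t/ and /u/) is in the target of rule 1 but the environment (word-finally) is not met → [b].
/u/ (word-final) is unaffected → [u].

[saddezaʔsoʔbu]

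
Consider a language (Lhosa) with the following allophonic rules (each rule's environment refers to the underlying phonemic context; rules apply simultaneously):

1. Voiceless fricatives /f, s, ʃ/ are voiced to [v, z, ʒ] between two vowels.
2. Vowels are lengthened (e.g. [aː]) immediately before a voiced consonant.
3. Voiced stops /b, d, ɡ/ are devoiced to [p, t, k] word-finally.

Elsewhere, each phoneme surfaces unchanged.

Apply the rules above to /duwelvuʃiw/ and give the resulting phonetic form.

/d/ (word-initial) fails the environment for rule 3, so it stays [d].
/u/ (between /d/ and /w/) occurs before a voiced consonant → [uː] by rule 2.
/e/ meets the environment for rule 2 (before a voiced consonant) → [eː].
/u/ (between /v/ and /ʃ/) fails the environment for rule 2, so it stays [u].
/ʃ/ (between /u/ and /i/) occurs between two vowels → [ʒ] by rule 1.
/i/ (between /ʃ/ and /w/): before a voiced consonant, so rule 2 applies → [iː].

[duːweːlvuʒiːw]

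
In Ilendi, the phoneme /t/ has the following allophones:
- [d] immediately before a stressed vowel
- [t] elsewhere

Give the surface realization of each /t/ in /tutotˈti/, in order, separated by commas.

Occurrence 1 (position 1): no conditioning environment matches → elsewhere allophone [t].
Occurrence 2 (position 3): no conditioning environment matches → elsewhere allophone [t].
Occurrence 3 (position 5): no conditioning environment matches → elsewhere allophone [t].
Occurrence 4 (position 6): immediately before a stressed vowel → [d].

[t], [t], [t], [d]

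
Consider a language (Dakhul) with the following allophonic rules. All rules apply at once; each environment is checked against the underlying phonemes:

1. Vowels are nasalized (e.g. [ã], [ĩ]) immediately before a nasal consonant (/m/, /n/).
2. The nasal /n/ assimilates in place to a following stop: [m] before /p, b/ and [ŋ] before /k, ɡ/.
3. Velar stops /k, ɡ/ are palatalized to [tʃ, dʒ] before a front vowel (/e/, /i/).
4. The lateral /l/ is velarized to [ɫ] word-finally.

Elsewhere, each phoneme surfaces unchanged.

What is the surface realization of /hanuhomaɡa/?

[hãnuhõmaɡa]

/h/ (word-initial) is unaffected → [h].
/a/ (between /h/ and /n/): before a nasal consonant, so rule 1 applies → [ã].
/n/ (between /a/ and /u/): rule 2 targets it, but not before a labial or velar stop → unchanged [n].
/u/ (between /n/ and /h/) fails the environment for rule 1, so it stays [u].
/h/ (between /u/ and /o/): no rule targets it → [h].
/o/ (between /h/ and /m/) occurs before a nasal consonant → [õ] by rule 1.
/m/ stays [m].
/a/ — between /m/ and /ɡ/; rule 1 does not apply here → [a].
/ɡ/ (between /a/ and /a/): rule 3 targets it, but not before a front vowel → unchanged [ɡ].
/a/ (word-final): rule 1 targets it, but not before a nasal consonant → unchanged [a].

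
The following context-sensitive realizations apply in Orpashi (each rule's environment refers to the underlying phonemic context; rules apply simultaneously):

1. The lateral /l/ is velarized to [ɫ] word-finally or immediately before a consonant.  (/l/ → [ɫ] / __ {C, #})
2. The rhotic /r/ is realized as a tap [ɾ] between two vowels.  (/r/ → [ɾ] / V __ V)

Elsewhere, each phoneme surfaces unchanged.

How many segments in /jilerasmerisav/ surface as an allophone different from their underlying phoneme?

Segments that undergo a rule: /r/ → [ɾ] (rule 2); /r/ → [ɾ] (rule 2).
All other segments surface unchanged.

2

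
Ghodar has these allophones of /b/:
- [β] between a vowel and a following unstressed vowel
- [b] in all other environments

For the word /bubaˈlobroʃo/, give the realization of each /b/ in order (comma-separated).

[b], [β], [b]

Occurrence 1 (position 1): no conditioning environment matches → elsewhere allophone [b].
Occurrence 2 (position 3): between a vowel and a following unstressed vowel → [β].
Occurrence 3 (position 7): no conditioning environment matches → elsewhere allophone [b].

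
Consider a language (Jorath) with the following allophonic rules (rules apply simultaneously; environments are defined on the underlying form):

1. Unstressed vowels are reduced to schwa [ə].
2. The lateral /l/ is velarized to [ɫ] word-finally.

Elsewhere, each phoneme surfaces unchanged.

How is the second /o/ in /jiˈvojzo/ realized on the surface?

/o/ (word-final) occurs in an unstressed syllable → [ə] by rule 1.

[ə]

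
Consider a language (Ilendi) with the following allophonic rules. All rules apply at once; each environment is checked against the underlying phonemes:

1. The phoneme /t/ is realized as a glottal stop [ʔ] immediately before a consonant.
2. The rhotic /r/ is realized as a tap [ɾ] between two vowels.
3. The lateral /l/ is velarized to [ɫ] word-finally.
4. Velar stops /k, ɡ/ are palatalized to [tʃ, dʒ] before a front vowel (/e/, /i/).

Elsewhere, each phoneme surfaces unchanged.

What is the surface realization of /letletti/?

[leʔleʔti]

/l/ — word-initial; rule 3 does not apply here → [l].
Rule 1 applies to /t/ (between /e/ and /l/: immediately before a consonant) → [ʔ].
/l/ — between /t/ and /e/; rule 3 does not apply here → [l].
Rule 1 applies to /t/ (between /e/ and /t/: immediately before a consonant) → [ʔ].
/t/ — between /t/ and /i/; rule 1 does not apply here → [t].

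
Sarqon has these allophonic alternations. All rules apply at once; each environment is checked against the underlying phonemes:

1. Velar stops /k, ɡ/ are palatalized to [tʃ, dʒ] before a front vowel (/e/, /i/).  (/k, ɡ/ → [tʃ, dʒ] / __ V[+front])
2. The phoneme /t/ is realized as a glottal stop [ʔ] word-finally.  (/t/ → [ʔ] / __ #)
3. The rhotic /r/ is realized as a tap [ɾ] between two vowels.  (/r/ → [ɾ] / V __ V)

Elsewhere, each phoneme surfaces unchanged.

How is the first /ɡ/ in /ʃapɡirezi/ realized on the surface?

Rule 1 applies to /ɡ/ (between /p/ and /i/: before a front vowel) → [dʒ].

[dʒ]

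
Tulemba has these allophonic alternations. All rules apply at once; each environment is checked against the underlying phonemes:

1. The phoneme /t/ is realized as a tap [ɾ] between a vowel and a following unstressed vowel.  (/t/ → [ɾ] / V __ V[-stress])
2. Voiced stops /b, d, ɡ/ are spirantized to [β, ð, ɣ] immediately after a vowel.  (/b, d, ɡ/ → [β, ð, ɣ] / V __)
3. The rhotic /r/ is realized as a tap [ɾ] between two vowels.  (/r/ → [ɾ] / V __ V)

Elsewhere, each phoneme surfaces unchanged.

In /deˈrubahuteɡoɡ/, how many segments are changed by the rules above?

Segments that undergo a rule: /r/ → [ɾ] (rule 3); /b/ → [β] (rule 2); /t/ → [ɾ] (rule 1); /ɡ/ → [ɣ] (rule 2); /ɡ/ → [ɣ] (rule 2).
All other segments surface unchanged.

5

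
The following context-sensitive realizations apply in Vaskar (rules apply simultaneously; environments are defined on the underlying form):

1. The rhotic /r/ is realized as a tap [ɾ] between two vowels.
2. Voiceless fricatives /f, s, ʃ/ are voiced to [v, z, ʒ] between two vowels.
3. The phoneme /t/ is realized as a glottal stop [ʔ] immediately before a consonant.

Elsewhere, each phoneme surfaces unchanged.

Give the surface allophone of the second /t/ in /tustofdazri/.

/t/ (between /s/ and /o/) fails the environment for rule 3, so it stays [t].

[t]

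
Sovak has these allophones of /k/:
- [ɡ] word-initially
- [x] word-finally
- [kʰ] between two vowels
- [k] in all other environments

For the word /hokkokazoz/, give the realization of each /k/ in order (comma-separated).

[k], [k], [kʰ]

Occurrence 1 (position 3): no conditioning environment matches → elsewhere allophone [k].
Occurrence 2 (position 4): no conditioning environment matches → elsewhere allophone [k].
Occurrence 3 (position 6): between two vowels → [kʰ].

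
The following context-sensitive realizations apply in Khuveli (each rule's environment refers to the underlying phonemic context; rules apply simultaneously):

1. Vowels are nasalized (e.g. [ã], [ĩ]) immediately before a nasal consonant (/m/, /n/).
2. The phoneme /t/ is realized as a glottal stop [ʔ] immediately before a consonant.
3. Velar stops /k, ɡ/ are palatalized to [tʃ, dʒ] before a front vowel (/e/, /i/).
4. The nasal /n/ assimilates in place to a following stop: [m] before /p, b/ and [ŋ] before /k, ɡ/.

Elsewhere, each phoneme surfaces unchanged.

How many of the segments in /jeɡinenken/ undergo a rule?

6

Segments that undergo a rule: /ɡ/ → [dʒ] (rule 3); /i/ → [ĩ] (rule 1); /e/ → [ẽ] (rule 1); /n/ → [ŋ] (rule 4); /k/ → [tʃ] (rule 3); /e/ → [ẽ] (rule 1).
All other segments surface unchanged.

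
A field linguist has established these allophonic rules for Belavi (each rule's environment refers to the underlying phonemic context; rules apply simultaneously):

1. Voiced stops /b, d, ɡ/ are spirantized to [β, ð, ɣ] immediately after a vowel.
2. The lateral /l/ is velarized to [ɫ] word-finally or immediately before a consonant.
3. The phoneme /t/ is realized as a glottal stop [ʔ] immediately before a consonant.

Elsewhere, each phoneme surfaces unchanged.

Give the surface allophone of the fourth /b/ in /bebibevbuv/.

/b/ (between /v/ and /u/): rule 1 targets it, but not immediately after a vowel → unchanged [b].

[b]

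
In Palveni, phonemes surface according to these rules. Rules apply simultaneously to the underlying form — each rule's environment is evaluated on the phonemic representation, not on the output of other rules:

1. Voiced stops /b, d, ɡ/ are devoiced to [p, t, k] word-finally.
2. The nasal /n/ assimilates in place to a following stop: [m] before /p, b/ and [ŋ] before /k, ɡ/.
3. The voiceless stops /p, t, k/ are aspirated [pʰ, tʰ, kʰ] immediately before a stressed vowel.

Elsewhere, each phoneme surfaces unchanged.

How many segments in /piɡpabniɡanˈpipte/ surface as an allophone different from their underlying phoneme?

2

Segments that undergo a rule: /n/ → [m] (rule 2); /p/ → [pʰ] (rule 3).
All other segments surface unchanged.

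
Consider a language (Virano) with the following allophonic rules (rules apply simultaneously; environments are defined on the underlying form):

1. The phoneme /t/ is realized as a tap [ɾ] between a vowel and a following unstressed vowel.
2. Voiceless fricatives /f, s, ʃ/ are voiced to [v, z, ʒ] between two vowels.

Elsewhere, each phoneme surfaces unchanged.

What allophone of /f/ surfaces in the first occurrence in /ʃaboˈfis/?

/f/ (between /o/ and /i/): between two vowels, so rule 2 applies → [v].

[v]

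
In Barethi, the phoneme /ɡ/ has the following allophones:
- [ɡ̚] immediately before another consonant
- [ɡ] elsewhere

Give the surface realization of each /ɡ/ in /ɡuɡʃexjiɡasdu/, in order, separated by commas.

[ɡ], [ɡ̚], [ɡ]

Occurrence 1 (position 1): no conditioning environment matches → elsewhere allophone [ɡ].
Occurrence 2 (position 3): immediately before another consonant → [ɡ̚].
Occurrence 3 (position 9): no conditioning environment matches → elsewhere allophone [ɡ].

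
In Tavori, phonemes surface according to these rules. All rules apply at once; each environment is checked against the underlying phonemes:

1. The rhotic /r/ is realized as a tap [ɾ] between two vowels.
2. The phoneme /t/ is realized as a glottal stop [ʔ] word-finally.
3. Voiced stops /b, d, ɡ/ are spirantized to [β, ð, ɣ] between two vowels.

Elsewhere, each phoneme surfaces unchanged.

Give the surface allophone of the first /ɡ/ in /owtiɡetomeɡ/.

[ɣ]

/ɡ/ (between /i/ and /e/): between two vowels, so rule 3 applies → [ɣ].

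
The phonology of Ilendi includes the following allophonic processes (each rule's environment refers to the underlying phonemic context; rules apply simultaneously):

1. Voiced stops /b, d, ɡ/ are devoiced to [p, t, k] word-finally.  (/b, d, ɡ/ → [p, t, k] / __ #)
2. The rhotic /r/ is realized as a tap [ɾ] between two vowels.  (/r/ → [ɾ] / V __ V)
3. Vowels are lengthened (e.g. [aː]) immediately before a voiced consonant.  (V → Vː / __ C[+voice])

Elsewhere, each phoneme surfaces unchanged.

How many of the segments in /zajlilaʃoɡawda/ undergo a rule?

Segments that undergo a rule: /a/ → [aː] (rule 3); /i/ → [iː] (rule 3); /o/ → [oː] (rule 3); /a/ → [aː] (rule 3).
All other segments surface unchanged.

4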